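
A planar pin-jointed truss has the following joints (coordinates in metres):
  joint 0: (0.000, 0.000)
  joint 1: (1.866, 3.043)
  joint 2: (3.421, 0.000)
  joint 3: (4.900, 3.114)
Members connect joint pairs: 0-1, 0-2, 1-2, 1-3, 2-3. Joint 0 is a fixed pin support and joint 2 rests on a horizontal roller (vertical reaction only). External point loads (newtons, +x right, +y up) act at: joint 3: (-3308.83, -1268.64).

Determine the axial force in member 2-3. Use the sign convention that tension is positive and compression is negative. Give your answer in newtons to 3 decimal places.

-1333.560

N=4 nodes, M=5 members, R=3 reactions → 2N=8, M+R=8
member 0 (0-1): L=3.5696, (cx,cy)=(0.5228,0.8525)
member 1 (0-2): L=3.4210, (cx,cy)=(1.0000,0.0000)
member 2 (1-2): L=3.4173, (cx,cy)=(0.4550,-0.8905)
member 3 (1-3): L=3.0348, (cx,cy)=(0.9997,0.0234)
member 4 (2-3): L=3.4474, (cx,cy)=(0.4290,0.9033)
solve A·x = −loads:
  F[0-1] = -2889.7011 N (compression)
  F[0-2] = -1798.2314 N (compression)
  F[1-2] = +2694.5077 N (tension)
  F[1-3] = -2737.4536 N (compression)
  F[2-3] = -1333.5599 N (compression)
  Rx@0 = +3308.8300 N
  Ry@0 = +2463.4253 N
  Ry@2 = -1194.7853 N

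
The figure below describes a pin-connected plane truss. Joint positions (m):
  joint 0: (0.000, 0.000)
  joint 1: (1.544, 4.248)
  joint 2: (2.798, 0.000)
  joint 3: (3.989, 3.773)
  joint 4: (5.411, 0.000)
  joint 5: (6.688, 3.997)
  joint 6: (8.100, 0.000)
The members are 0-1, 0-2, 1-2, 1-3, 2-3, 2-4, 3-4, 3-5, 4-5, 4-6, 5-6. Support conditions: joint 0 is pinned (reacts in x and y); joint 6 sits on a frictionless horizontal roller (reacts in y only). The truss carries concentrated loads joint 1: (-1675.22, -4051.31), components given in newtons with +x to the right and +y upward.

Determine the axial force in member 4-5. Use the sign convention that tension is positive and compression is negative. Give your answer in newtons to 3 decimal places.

N=7 nodes, M=11 members, R=3 reactions → 2N=14, M+R=14
member 0 (0-1): L=4.5199, (cx,cy)=(0.3416,0.9398)
member 1 (0-2): L=2.7980, (cx,cy)=(1.0000,0.0000)
member 2 (1-2): L=4.4292, (cx,cy)=(0.2831,-0.9591)
member 3 (1-3): L=2.4907, (cx,cy)=(0.9816,-0.1907)
member 4 (2-3): L=3.9565, (cx,cy)=(0.3010,0.9536)
member 5 (2-4): L=2.6130, (cx,cy)=(1.0000,0.0000)
member 6 (3-4): L=4.0321, (cx,cy)=(0.3527,-0.9357)
member 7 (3-5): L=2.7083, (cx,cy)=(0.9966,0.0827)
member 8 (4-5): L=4.1960, (cx,cy)=(0.3043,0.9526)
member 9 (4-6): L=2.6890, (cx,cy)=(1.0000,0.0000)
member 10 (5-6): L=4.2391, (cx,cy)=(0.3331,-0.9429)
solve A·x = −loads:
  F[0-1] = -4423.7291 N (compression)
  F[0-2] = -164.0699 N (compression)
  F[1-2] = +82.3328 N (tension)
  F[1-3] = +143.3916 N (tension)
  F[2-3] = -82.8049 N (compression)
  F[2-4] = -115.8338 N (compression)
  F[3-4] = +120.1260 N (tension)
  F[3-5] = +73.7213 N (tension)
  F[4-5] = -118.0051 N (compression)
  F[4-6] = -37.5556 N (compression)
  F[5-6] = +112.7487 N (tension)
  Rx@0 = +1675.2200 N
  Ry@0 = +4157.6201 N
  Ry@6 = -106.3101 N

-118.005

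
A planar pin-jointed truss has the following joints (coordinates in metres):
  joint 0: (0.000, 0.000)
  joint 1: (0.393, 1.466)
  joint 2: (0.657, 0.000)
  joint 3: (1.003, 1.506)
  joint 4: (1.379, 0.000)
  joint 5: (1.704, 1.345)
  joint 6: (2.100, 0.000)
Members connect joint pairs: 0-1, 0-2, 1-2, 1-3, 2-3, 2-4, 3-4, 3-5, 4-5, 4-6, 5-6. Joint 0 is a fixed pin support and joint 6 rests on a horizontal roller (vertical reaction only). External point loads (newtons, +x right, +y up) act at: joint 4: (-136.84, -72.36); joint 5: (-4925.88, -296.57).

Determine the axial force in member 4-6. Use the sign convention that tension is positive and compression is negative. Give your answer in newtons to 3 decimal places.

N=7 nodes, M=11 members, R=3 reactions → 2N=14, M+R=14
member 0 (0-1): L=1.5178, (cx,cy)=(0.2589,0.9659)
member 1 (0-2): L=0.6570, (cx,cy)=(1.0000,0.0000)
member 2 (1-2): L=1.4896, (cx,cy)=(0.1772,-0.9842)
member 3 (1-3): L=0.6113, (cx,cy)=(0.9979,0.0654)
member 4 (2-3): L=1.5452, (cx,cy)=(0.2239,0.9746)
member 5 (2-4): L=0.7220, (cx,cy)=(1.0000,0.0000)
member 6 (3-4): L=1.5522, (cx,cy)=(0.2422,-0.9702)
member 7 (3-5): L=0.7193, (cx,cy)=(0.9746,-0.2238)
member 8 (4-5): L=1.3837, (cx,cy)=(0.2349,0.9720)
member 9 (4-6): L=0.7210, (cx,cy)=(1.0000,0.0000)
member 10 (5-6): L=1.4021, (cx,cy)=(0.2824,-0.9593)
solve A·x = −loads:
  F[0-1] = -3349.9260 N (compression)
  F[0-2] = -4195.3113 N (compression)
  F[1-2] = +3192.2340 N (tension)
  F[1-3] = -1436.2495 N (compression)
  F[2-3] = -3223.5481 N (compression)
  F[2-4] = -2907.7505 N (compression)
  F[3-4] = +4079.0261 N (tension)
  F[3-5] = -3224.8732 N (compression)
  F[4-5] = -3997.0002 N (compression)
  F[4-6] = -844.0385 N (compression)
  F[5-6] = +2988.4176 N (tension)
  Rx@0 = +5062.7200 N
  Ry@0 = +3235.6771 N
  Ry@6 = -2866.7471 N

-844.039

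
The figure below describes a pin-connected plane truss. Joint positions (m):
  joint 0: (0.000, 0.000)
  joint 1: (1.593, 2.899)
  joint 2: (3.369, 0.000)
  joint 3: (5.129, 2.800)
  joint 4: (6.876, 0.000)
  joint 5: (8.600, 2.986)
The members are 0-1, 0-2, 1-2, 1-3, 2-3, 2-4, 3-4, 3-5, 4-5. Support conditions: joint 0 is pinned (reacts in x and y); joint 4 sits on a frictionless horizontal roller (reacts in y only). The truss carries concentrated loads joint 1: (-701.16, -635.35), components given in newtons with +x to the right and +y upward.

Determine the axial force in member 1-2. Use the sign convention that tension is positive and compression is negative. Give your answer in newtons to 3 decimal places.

N=6 nodes, M=9 members, R=3 reactions → 2N=12, M+R=12
member 0 (0-1): L=3.3078, (cx,cy)=(0.4816,0.8764)
member 1 (0-2): L=3.3690, (cx,cy)=(1.0000,0.0000)
member 2 (1-2): L=3.3998, (cx,cy)=(0.5224,-0.8527)
member 3 (1-3): L=3.5374, (cx,cy)=(0.9996,-0.0280)
member 4 (2-3): L=3.3072, (cx,cy)=(0.5322,0.8466)
member 5 (2-4): L=3.5070, (cx,cy)=(1.0000,0.0000)
member 6 (3-4): L=3.3003, (cx,cy)=(0.5293,-0.8484)
member 7 (3-5): L=3.4760, (cx,cy)=(0.9986,0.0535)
member 8 (4-5): L=3.4480, (cx,cy)=(0.5000,0.8660)
solve A·x = −loads:
  F[0-1] = -894.3077 N (compression)
  F[0-2] = -270.4774 N (compression)
  F[1-2] = +168.0617 N (tension)
  F[1-3] = +182.7553 N (tension)
  F[2-3] = -169.2667 N (compression)
  F[2-4] = -92.6048 N (compression)
  F[3-4] = +174.9422 N (tension)
  F[3-5] = +0.0000 N (tension)
  F[4-5] = -0.0000 N (compression)
  Rx@0 = +701.1600 N
  Ry@0 = +783.7721 N
  Ry@4 = -148.4221 N

168.062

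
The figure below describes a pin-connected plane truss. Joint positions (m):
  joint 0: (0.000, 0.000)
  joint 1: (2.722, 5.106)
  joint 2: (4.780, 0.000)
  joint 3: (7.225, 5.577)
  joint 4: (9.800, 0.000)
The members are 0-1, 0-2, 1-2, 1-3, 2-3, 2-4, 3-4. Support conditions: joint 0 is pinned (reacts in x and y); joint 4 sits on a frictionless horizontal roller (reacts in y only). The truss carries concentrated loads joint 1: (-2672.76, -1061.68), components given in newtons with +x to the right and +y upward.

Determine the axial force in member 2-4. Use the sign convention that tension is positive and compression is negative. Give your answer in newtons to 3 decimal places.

N=5 nodes, M=7 members, R=3 reactions → 2N=10, M+R=10
member 0 (0-1): L=5.7862, (cx,cy)=(0.4704,0.8824)
member 1 (0-2): L=4.7800, (cx,cy)=(1.0000,0.0000)
member 2 (1-2): L=5.5051, (cx,cy)=(0.3738,-0.9275)
member 3 (1-3): L=4.5276, (cx,cy)=(0.9946,0.1040)
member 4 (2-3): L=6.0894, (cx,cy)=(0.4015,0.9159)
member 5 (2-4): L=5.0200, (cx,cy)=(1.0000,0.0000)
member 6 (3-4): L=6.1428, (cx,cy)=(0.4192,-0.9079)
solve A·x = −loads:
  F[0-1] = -2447.0308 N (compression)
  F[0-2] = -1521.6112 N (compression)
  F[1-2] = +1300.2627 N (tension)
  F[1-3] = +1041.1803 N (tension)
  F[2-3] = -1316.7948 N (compression)
  F[2-4] = -506.8163 N (compression)
  F[3-4] = +1209.0303 N (tension)
  Rx@0 = +2672.7600 N
  Ry@0 = +2159.3555 N
  Ry@4 = -1097.6755 N

-506.816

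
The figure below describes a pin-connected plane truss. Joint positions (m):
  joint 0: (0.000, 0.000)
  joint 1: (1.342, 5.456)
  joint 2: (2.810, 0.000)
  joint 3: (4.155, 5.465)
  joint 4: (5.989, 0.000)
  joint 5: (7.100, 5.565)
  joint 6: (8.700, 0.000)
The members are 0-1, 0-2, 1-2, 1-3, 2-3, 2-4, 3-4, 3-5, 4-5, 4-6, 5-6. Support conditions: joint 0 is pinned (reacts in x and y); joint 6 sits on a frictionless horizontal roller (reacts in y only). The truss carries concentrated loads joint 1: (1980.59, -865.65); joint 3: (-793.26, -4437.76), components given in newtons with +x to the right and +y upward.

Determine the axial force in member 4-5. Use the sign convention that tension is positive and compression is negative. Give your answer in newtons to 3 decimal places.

3106.757

N=7 nodes, M=11 members, R=3 reactions → 2N=14, M+R=14
member 0 (0-1): L=5.6186, (cx,cy)=(0.2388,0.9711)
member 1 (0-2): L=2.8100, (cx,cy)=(1.0000,0.0000)
member 2 (1-2): L=5.6500, (cx,cy)=(0.2598,-0.9657)
member 3 (1-3): L=2.8130, (cx,cy)=(1.0000,0.0032)
member 4 (2-3): L=5.6281, (cx,cy)=(0.2390,0.9710)
member 5 (2-4): L=3.1790, (cx,cy)=(1.0000,0.0000)
member 6 (3-4): L=5.7645, (cx,cy)=(0.3182,-0.9480)
member 7 (3-5): L=2.9467, (cx,cy)=(0.9994,0.0339)
member 8 (4-5): L=5.6748, (cx,cy)=(0.1958,0.9806)
member 9 (4-6): L=2.7110, (cx,cy)=(1.0000,0.0000)
member 10 (5-6): L=5.7904, (cx,cy)=(0.2763,-0.9611)
solve A·x = −loads:
  F[0-1] = -2375.4353 N (compression)
  F[0-2] = +1754.6995 N (tension)
  F[1-2] = +1482.5642 N (tension)
  F[1-3] = -2933.1761 N (compression)
  F[2-3] = -1474.3689 N (compression)
  F[2-4] = +2492.2463 N (tension)
  F[3-4] = -3213.6178 N (compression)
  F[3-5] = -1470.6723 N (compression)
  F[4-5] = +3106.7573 N (tension)
  F[4-6] = +861.5928 N (tension)
  F[5-6] = -3118.1272 N (compression)
  Rx@0 = -1187.3300 N
  Ry@0 = +2306.6826 N
  Ry@6 = +2996.7274 N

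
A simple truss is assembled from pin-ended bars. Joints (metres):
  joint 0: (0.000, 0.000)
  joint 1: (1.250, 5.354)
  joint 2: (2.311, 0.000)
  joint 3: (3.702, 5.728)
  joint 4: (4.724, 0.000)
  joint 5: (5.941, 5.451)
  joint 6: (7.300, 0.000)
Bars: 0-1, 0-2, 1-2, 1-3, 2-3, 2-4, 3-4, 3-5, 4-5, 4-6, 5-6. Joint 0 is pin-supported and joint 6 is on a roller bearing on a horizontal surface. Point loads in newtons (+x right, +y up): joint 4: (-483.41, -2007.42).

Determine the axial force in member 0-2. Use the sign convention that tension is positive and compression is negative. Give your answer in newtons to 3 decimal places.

N=7 nodes, M=11 members, R=3 reactions → 2N=14, M+R=14
member 0 (0-1): L=5.4980, (cx,cy)=(0.2274,0.9738)
member 1 (0-2): L=2.3110, (cx,cy)=(1.0000,0.0000)
member 2 (1-2): L=5.4581, (cx,cy)=(0.1944,-0.9809)
member 3 (1-3): L=2.4804, (cx,cy)=(0.9886,0.1508)
member 4 (2-3): L=5.8945, (cx,cy)=(0.2360,0.9718)
member 5 (2-4): L=2.4130, (cx,cy)=(1.0000,0.0000)
member 6 (3-4): L=5.8185, (cx,cy)=(0.1756,-0.9845)
member 7 (3-5): L=2.2561, (cx,cy)=(0.9924,-0.1228)
member 8 (4-5): L=5.5852, (cx,cy)=(0.2179,0.9760)
member 9 (4-6): L=2.5760, (cx,cy)=(1.0000,0.0000)
member 10 (5-6): L=5.6179, (cx,cy)=(0.2419,-0.9703)
solve A·x = −loads:
  F[0-1] = -727.4217 N (compression)
  F[0-2] = -318.0262 N (compression)
  F[1-2] = +675.9978 N (tension)
  F[1-3] = -300.2231 N (compression)
  F[2-3] = -682.3750 N (compression)
  F[2-4] = -25.5901 N (compression)
  F[3-4] = +794.6332 N (tension)
  F[3-5] = -601.9499 N (compression)
  F[4-5] = +1255.3037 N (tension)
  F[4-6] = +323.8684 N (tension)
  F[5-6] = -1338.8118 N (compression)
  Rx@0 = +483.4100 N
  Ry@0 = +708.3718 N
  Ry@6 = +1299.0482 N

-318.026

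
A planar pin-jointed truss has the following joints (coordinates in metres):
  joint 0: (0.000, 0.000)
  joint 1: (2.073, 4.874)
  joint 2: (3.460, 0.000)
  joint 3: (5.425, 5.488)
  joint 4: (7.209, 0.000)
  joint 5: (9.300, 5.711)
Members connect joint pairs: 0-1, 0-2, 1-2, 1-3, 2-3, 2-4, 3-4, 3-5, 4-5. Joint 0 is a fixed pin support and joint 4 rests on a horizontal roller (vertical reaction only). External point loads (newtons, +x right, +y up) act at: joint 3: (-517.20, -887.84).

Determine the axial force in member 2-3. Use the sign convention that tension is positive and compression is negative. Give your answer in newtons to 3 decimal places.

N=6 nodes, M=9 members, R=3 reactions → 2N=12, M+R=12
member 0 (0-1): L=5.2965, (cx,cy)=(0.3914,0.9202)
member 1 (0-2): L=3.4600, (cx,cy)=(1.0000,0.0000)
member 2 (1-2): L=5.0675, (cx,cy)=(0.2737,-0.9618)
member 3 (1-3): L=3.4078, (cx,cy)=(0.9836,0.1802)
member 4 (2-3): L=5.8292, (cx,cy)=(0.3371,0.9415)
member 5 (2-4): L=3.7490, (cx,cy)=(1.0000,0.0000)
member 6 (3-4): L=5.7707, (cx,cy)=(0.3091,-0.9510)
member 7 (3-5): L=3.8814, (cx,cy)=(0.9983,0.0575)
member 8 (4-5): L=6.0818, (cx,cy)=(0.3438,0.9390)
solve A·x = −loads:
  F[0-1] = -666.6209 N (compression)
  F[0-2] = -256.2923 N (compression)
  F[1-2] = +558.9706 N (tension)
  F[1-3] = -420.7870 N (compression)
  F[2-3] = -571.0492 N (compression)
  F[2-4] = +89.1995 N (tension)
  F[3-4] = -288.5326 N (compression)
  F[3-5] = -0.0000 N (compression)
  F[4-5] = +0.0000 N (tension)
  Rx@0 = +517.2000 N
  Ry@0 = +613.4416 N
  Ry@4 = +274.3984 N

-571.049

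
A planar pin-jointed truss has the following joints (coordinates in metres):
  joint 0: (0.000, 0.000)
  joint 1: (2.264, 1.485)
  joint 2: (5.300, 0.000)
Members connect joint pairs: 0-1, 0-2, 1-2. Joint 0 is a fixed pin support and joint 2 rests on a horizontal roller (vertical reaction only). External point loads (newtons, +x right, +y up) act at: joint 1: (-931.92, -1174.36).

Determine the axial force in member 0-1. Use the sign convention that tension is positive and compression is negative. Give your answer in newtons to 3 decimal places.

-1702.617

N=3 nodes, M=3 members, R=3 reactions → 2N=6, M+R=6
member 0 (0-1): L=2.7076, (cx,cy)=(0.8362,0.5485)
member 1 (0-2): L=5.3000, (cx,cy)=(1.0000,0.0000)
member 2 (1-2): L=3.3797, (cx,cy)=(0.8983,-0.4394)
solve A·x = −loads:
  F[0-1] = -1702.6173 N (compression)
  F[0-2] = +491.7660 N (tension)
  F[1-2] = -547.4415 N (compression)
  Rx@0 = +931.9200 N
  Ry@0 = +933.8223 N
  Ry@2 = +240.5377 N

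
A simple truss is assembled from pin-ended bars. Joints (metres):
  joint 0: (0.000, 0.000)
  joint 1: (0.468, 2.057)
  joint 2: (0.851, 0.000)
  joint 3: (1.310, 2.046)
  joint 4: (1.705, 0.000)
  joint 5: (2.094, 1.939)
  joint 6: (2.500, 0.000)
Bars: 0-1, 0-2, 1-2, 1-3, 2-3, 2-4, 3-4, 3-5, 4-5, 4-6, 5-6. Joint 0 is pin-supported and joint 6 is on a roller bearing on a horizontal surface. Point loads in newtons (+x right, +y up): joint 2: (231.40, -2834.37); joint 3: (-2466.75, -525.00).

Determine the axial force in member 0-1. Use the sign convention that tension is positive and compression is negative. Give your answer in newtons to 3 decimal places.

-4243.992

N=7 nodes, M=11 members, R=3 reactions → 2N=14, M+R=14
member 0 (0-1): L=2.1096, (cx,cy)=(0.2218,0.9751)
member 1 (0-2): L=0.8510, (cx,cy)=(1.0000,0.0000)
member 2 (1-2): L=2.0924, (cx,cy)=(0.1830,-0.9831)
member 3 (1-3): L=0.8421, (cx,cy)=(0.9999,-0.0131)
member 4 (2-3): L=2.0969, (cx,cy)=(0.2189,0.9757)
member 5 (2-4): L=0.8540, (cx,cy)=(1.0000,0.0000)
member 6 (3-4): L=2.0838, (cx,cy)=(0.1896,-0.9819)
member 7 (3-5): L=0.7913, (cx,cy)=(0.9908,-0.1352)
member 8 (4-5): L=1.9776, (cx,cy)=(0.1967,0.9805)
member 9 (4-6): L=0.7950, (cx,cy)=(1.0000,0.0000)
member 10 (5-6): L=1.9810, (cx,cy)=(0.2049,-0.9788)
solve A·x = −loads:
  F[0-1] = -4243.9921 N (compression)
  F[0-2] = -1293.8353 N (compression)
  F[1-2] = +4232.1658 N (tension)
  F[1-3] = -1716.3488 N (compression)
  F[2-3] = -1359.2548 N (compression)
  F[2-4] = -453.0077 N (compression)
  F[3-4] = +750.0456 N (tension)
  F[3-5] = +313.7110 N (tension)
  F[4-5] = -751.1208 N (compression)
  F[4-6] = -163.0844 N (compression)
  F[5-6] = +795.7593 N (tension)
  Rx@0 = +2235.3500 N
  Ry@0 = +4138.2387 N
  Ry@6 = -778.8687 N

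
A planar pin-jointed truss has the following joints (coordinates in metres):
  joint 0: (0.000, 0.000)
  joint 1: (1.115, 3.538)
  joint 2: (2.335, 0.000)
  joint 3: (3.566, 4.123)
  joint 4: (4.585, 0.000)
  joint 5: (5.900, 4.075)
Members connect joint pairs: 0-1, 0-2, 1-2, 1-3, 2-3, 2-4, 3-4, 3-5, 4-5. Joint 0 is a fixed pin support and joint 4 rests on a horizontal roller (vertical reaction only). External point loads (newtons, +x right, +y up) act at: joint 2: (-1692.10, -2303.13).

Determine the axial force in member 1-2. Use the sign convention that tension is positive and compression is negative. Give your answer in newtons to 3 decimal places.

1021.524

N=6 nodes, M=9 members, R=3 reactions → 2N=12, M+R=12
member 0 (0-1): L=3.7095, (cx,cy)=(0.3006,0.9538)
member 1 (0-2): L=2.3350, (cx,cy)=(1.0000,0.0000)
member 2 (1-2): L=3.7424, (cx,cy)=(0.3260,-0.9454)
member 3 (1-3): L=2.5198, (cx,cy)=(0.9727,0.2322)
member 4 (2-3): L=4.3028, (cx,cy)=(0.2861,0.9582)
member 5 (2-4): L=2.2500, (cx,cy)=(1.0000,0.0000)
member 6 (3-4): L=4.2471, (cx,cy)=(0.2399,-0.9708)
member 7 (3-5): L=2.3345, (cx,cy)=(0.9998,-0.0206)
member 8 (4-5): L=4.2819, (cx,cy)=(0.3071,0.9517)
solve A·x = −loads:
  F[0-1] = -1185.0143 N (compression)
  F[0-2] = -1335.9125 N (compression)
  F[1-2] = +1021.5236 N (tension)
  F[1-3] = -708.5535 N (compression)
  F[2-3] = +1395.7475 N (tension)
  F[2-4] = +289.8857 N (tension)
  F[3-4] = -1208.2052 N (compression)
  F[3-5] = +0.0000 N (tension)
  F[4-5] = -0.0000 N (compression)
  Rx@0 = +1692.1000 N
  Ry@0 = +1130.2165 N
  Ry@4 = +1172.9135 N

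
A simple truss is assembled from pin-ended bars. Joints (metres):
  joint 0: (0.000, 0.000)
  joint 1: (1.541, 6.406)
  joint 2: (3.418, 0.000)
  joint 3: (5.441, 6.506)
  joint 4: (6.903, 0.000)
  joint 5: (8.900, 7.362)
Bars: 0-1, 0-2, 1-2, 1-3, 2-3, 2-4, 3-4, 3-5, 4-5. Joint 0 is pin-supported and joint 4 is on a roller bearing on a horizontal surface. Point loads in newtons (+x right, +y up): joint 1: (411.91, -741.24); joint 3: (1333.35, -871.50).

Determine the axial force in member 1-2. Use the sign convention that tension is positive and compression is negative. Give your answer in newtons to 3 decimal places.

-1680.649

N=6 nodes, M=9 members, R=3 reactions → 2N=12, M+R=12
member 0 (0-1): L=6.5887, (cx,cy)=(0.2339,0.9723)
member 1 (0-2): L=3.4180, (cx,cy)=(1.0000,0.0000)
member 2 (1-2): L=6.6753, (cx,cy)=(0.2812,-0.9597)
member 3 (1-3): L=3.9013, (cx,cy)=(0.9997,0.0256)
member 4 (2-3): L=6.8133, (cx,cy)=(0.2969,0.9549)
member 5 (2-4): L=3.4850, (cx,cy)=(1.0000,0.0000)
member 6 (3-4): L=6.6682, (cx,cy)=(0.2192,-0.9757)
member 7 (3-5): L=3.5633, (cx,cy)=(0.9707,0.2402)
member 8 (4-5): L=7.6280, (cx,cy)=(0.2618,0.9651)
solve A·x = −loads:
  F[0-1] = +903.6386 N (tension)
  F[0-2] = +1533.9136 N (tension)
  F[1-2] = -1680.6493 N (compression)
  F[1-3] = +272.0989 N (tension)
  F[2-3] = +1689.0121 N (tension)
  F[2-4] = +559.8376 N (tension)
  F[3-4] = -2553.4433 N (compression)
  F[3-5] = +0.0000 N (tension)
  F[4-5] = +0.0000 N (tension)
  Rx@0 = -1745.2600 N
  Ry@0 = -878.5758 N
  Ry@4 = +2491.3158 N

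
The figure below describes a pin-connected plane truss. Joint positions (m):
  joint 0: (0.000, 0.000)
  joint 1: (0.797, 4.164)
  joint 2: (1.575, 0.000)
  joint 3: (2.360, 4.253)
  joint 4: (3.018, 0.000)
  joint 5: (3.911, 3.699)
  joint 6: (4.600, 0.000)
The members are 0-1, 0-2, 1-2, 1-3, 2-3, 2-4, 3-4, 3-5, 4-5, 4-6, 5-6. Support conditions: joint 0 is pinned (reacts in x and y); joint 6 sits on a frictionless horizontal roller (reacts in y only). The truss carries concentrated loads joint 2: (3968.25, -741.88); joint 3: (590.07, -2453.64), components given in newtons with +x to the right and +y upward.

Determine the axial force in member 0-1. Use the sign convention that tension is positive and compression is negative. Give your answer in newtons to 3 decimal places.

N=7 nodes, M=11 members, R=3 reactions → 2N=14, M+R=14
member 0 (0-1): L=4.2396, (cx,cy)=(0.1880,0.9822)
member 1 (0-2): L=1.5750, (cx,cy)=(1.0000,0.0000)
member 2 (1-2): L=4.2361, (cx,cy)=(0.1837,-0.9830)
member 3 (1-3): L=1.5655, (cx,cy)=(0.9984,0.0568)
member 4 (2-3): L=4.3248, (cx,cy)=(0.1815,0.9834)
member 5 (2-4): L=1.4430, (cx,cy)=(1.0000,0.0000)
member 6 (3-4): L=4.3036, (cx,cy)=(0.1529,-0.9882)
member 7 (3-5): L=1.6470, (cx,cy)=(0.9417,-0.3364)
member 8 (4-5): L=3.8053, (cx,cy)=(0.2347,0.9721)
member 9 (4-6): L=1.5820, (cx,cy)=(1.0000,0.0000)
member 10 (5-6): L=3.7626, (cx,cy)=(0.1831,-0.9831)
solve A·x = −loads:
  F[0-1] = -1157.7664 N (compression)
  F[0-2] = +4775.9685 N (tension)
  F[1-2] = +1132.1496 N (tension)
  F[1-3] = -426.2700 N (compression)
  F[2-3] = -377.2781 N (compression)
  F[2-4] = +1084.1302 N (tension)
  F[3-4] = -1789.9557 N (compression)
  F[3-5] = -860.6034 N (compression)
  F[4-5] = +1819.7279 N (tension)
  F[4-6] = +383.4102 N (tension)
  F[5-6] = -2093.7992 N (compression)
  Rx@0 = -4558.3200 N
  Ry@0 = +1137.1245 N
  Ry@6 = +2058.3955 N

-1157.766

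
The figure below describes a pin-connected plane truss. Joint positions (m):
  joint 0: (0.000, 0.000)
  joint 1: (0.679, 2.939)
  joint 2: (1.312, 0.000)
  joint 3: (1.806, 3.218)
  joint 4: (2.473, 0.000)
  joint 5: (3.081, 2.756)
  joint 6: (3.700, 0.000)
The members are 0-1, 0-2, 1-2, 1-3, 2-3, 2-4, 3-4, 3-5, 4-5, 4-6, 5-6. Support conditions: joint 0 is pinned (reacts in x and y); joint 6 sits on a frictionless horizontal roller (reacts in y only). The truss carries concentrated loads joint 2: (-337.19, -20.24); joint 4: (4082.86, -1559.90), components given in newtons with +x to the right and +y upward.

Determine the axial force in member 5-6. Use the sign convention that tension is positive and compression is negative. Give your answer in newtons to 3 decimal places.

-1075.933

N=7 nodes, M=11 members, R=3 reactions → 2N=14, M+R=14
member 0 (0-1): L=3.0164, (cx,cy)=(0.2251,0.9743)
member 1 (0-2): L=1.3120, (cx,cy)=(1.0000,0.0000)
member 2 (1-2): L=3.0064, (cx,cy)=(0.2106,-0.9776)
member 3 (1-3): L=1.1610, (cx,cy)=(0.9707,0.2403)
member 4 (2-3): L=3.2557, (cx,cy)=(0.1517,0.9884)
member 5 (2-4): L=1.1610, (cx,cy)=(1.0000,0.0000)
member 6 (3-4): L=3.2864, (cx,cy)=(0.2030,-0.9792)
member 7 (3-5): L=1.3561, (cx,cy)=(0.9402,-0.3407)
member 8 (4-5): L=2.8223, (cx,cy)=(0.2154,0.9765)
member 9 (4-6): L=1.2270, (cx,cy)=(1.0000,0.0000)
member 10 (5-6): L=2.8247, (cx,cy)=(0.2191,-0.9757)
solve A·x = −loads:
  F[0-1] = -544.3296 N (compression)
  F[0-2] = +3868.1995 N (tension)
  F[1-2] = +485.6005 N (tension)
  F[1-3] = -231.5585 N (compression)
  F[2-3] = -459.7986 N (compression)
  F[2-4] = +4377.4003 N (tension)
  F[3-4] = +681.1135 N (tension)
  F[3-5] = -460.3134 N (compression)
  F[4-5] = +914.4336 N (tension)
  F[4-6] = +235.7816 N (tension)
  F[5-6] = -1075.9330 N (compression)
  Rx@0 = -3745.6700 N
  Ry@0 = +530.3596 N
  Ry@6 = +1049.7804 N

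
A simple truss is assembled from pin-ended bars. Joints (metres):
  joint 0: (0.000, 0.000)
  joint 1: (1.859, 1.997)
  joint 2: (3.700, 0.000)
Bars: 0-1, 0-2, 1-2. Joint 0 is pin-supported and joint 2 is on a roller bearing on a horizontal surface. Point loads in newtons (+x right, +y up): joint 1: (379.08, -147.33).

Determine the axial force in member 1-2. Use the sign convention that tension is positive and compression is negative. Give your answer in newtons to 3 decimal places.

N=3 nodes, M=3 members, R=3 reactions → 2N=6, M+R=6
member 0 (0-1): L=2.7283, (cx,cy)=(0.6814,0.7319)
member 1 (0-2): L=3.7000, (cx,cy)=(1.0000,0.0000)
member 2 (1-2): L=2.7161, (cx,cy)=(0.6778,-0.7352)
solve A·x = −loads:
  F[0-1] = +179.3772 N (tension)
  F[0-2] = +256.8588 N (tension)
  F[1-2] = -378.9562 N (compression)
  Rx@0 = -379.0800 N
  Ry@0 = -131.2941 N
  Ry@2 = +278.6241 N

-378.956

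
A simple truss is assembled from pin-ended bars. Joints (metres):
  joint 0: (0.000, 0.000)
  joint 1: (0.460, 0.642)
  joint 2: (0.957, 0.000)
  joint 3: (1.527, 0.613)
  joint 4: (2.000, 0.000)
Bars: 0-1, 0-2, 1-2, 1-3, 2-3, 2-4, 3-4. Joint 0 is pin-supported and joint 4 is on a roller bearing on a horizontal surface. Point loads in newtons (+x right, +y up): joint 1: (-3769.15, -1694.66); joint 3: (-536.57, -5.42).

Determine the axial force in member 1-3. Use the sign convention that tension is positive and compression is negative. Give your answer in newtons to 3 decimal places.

N=5 nodes, M=7 members, R=3 reactions → 2N=10, M+R=10
member 0 (0-1): L=0.7898, (cx,cy)=(0.5824,0.8129)
member 1 (0-2): L=0.9570, (cx,cy)=(1.0000,0.0000)
member 2 (1-2): L=0.8119, (cx,cy)=(0.6121,-0.7907)
member 3 (1-3): L=1.0674, (cx,cy)=(0.9996,-0.0272)
member 4 (2-3): L=0.8371, (cx,cy)=(0.6810,0.7323)
member 5 (2-4): L=1.0430, (cx,cy)=(1.0000,0.0000)
member 6 (3-4): L=0.7743, (cx,cy)=(0.6109,-0.7917)
solve A·x = −loads:
  F[0-1] = -3297.5784 N (compression)
  F[0-2] = -2385.0940 N (compression)
  F[1-2] = +1208.6531 N (tension)
  F[1-3] = +1109.0584 N (tension)
  F[2-3] = -1305.0675 N (compression)
  F[2-4] = -756.5268 N (compression)
  F[3-4] = +1238.3888 N (tension)
  Rx@0 = +4305.7200 N
  Ry@0 = +2680.5259 N
  Ry@4 = -980.4459 N

1109.058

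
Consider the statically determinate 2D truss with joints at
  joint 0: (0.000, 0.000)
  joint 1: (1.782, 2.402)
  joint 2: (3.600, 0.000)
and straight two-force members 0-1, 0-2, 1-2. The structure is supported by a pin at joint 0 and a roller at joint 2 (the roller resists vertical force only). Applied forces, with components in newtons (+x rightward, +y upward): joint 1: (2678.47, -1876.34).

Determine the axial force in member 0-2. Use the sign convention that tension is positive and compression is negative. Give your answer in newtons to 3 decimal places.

N=3 nodes, M=3 members, R=3 reactions → 2N=6, M+R=6
member 0 (0-1): L=2.9908, (cx,cy)=(0.5958,0.8031)
member 1 (0-2): L=3.6000, (cx,cy)=(1.0000,0.0000)
member 2 (1-2): L=3.0124, (cx,cy)=(0.6035,-0.7974)
solve A·x = −loads:
  F[0-1] = +1045.4034 N (tension)
  F[0-2] = +2055.5987 N (tension)
  F[1-2] = -3406.1303 N (compression)
  Rx@0 = -2678.4700 N
  Ry@0 = -839.5830 N
  Ry@2 = +2715.9230 N

2055.599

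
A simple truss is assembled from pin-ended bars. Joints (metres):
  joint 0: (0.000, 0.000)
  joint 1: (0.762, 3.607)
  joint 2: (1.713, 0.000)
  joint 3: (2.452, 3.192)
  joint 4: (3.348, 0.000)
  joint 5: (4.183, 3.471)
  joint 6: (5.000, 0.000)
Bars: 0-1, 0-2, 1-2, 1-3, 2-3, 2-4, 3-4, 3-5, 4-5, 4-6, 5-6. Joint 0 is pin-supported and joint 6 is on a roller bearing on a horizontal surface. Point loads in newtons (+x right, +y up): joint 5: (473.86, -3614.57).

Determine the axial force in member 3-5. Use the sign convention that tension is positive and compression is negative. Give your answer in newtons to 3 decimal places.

-265.964

N=7 nodes, M=11 members, R=3 reactions → 2N=14, M+R=14
member 0 (0-1): L=3.6866, (cx,cy)=(0.2067,0.9784)
member 1 (0-2): L=1.7130, (cx,cy)=(1.0000,0.0000)
member 2 (1-2): L=3.7303, (cx,cy)=(0.2549,-0.9670)
member 3 (1-3): L=1.7402, (cx,cy)=(0.9711,-0.2385)
member 4 (2-3): L=3.2764, (cx,cy)=(0.2256,0.9742)
member 5 (2-4): L=1.6350, (cx,cy)=(1.0000,0.0000)
member 6 (3-4): L=3.3154, (cx,cy)=(0.2703,-0.9628)
member 7 (3-5): L=1.7533, (cx,cy)=(0.9873,0.1591)
member 8 (4-5): L=3.5700, (cx,cy)=(0.2339,0.9723)
member 9 (4-6): L=1.6520, (cx,cy)=(1.0000,0.0000)
member 10 (5-6): L=3.5659, (cx,cy)=(0.2291,-0.9734)
solve A·x = −loads:
  F[0-1] = -267.4424 N (compression)
  F[0-2] = +529.1387 N (tension)
  F[1-2] = +304.3521 N (tension)
  F[1-3] = -136.8183 N (compression)
  F[2-3] = -302.0793 N (compression)
  F[2-4] = +674.8649 N (tension)
  F[3-4] = +227.8232 N (tension)
  F[3-5] = -265.9644 N (compression)
  F[4-5] = -225.6032 N (compression)
  F[4-6] = +789.2024 N (tension)
  F[5-6] = -3444.5316 N (compression)
  Rx@0 = -473.8600 N
  Ry@0 = +261.6671 N
  Ry@6 = +3352.9029 N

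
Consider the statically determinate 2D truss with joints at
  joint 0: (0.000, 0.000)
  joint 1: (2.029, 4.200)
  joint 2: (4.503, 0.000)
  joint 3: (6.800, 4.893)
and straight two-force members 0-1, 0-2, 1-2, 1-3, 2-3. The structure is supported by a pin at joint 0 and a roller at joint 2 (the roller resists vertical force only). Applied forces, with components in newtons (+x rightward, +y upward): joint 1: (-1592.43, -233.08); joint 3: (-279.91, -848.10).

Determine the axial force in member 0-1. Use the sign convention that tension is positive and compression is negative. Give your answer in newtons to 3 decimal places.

N=4 nodes, M=5 members, R=3 reactions → 2N=8, M+R=8
member 0 (0-1): L=4.6644, (cx,cy)=(0.4350,0.9004)
member 1 (0-2): L=4.5030, (cx,cy)=(1.0000,0.0000)
member 2 (1-2): L=4.8745, (cx,cy)=(0.5075,-0.8616)
member 3 (1-3): L=4.8211, (cx,cy)=(0.9896,0.1437)
member 4 (2-3): L=5.4053, (cx,cy)=(0.4250,0.9052)
solve A·x = −loads:
  F[0-1] = -1649.0599 N (compression)
  F[0-2] = -1155.0074 N (compression)
  F[1-2] = +1474.2059 N (tension)
  F[1-3] = +128.2104 N (tension)
  F[2-3] = -957.2620 N (compression)
  Rx@0 = +1872.3400 N
  Ry@0 = +1484.8678 N
  Ry@2 = -403.6878 N

-1649.060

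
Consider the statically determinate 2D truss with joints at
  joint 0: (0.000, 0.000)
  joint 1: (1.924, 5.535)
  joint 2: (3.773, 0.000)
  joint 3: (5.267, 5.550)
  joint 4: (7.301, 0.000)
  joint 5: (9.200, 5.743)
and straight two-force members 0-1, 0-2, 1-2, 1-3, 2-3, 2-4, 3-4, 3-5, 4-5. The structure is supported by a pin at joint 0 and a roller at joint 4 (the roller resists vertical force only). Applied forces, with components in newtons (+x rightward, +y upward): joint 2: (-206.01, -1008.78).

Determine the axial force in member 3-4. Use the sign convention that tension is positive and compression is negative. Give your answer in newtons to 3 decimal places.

-555.223

N=6 nodes, M=9 members, R=3 reactions → 2N=12, M+R=12
member 0 (0-1): L=5.8599, (cx,cy)=(0.3283,0.9446)
member 1 (0-2): L=3.7730, (cx,cy)=(1.0000,0.0000)
member 2 (1-2): L=5.8357, (cx,cy)=(0.3168,-0.9485)
member 3 (1-3): L=3.3430, (cx,cy)=(1.0000,0.0045)
member 4 (2-3): L=5.7476, (cx,cy)=(0.2599,0.9656)
member 5 (2-4): L=3.5280, (cx,cy)=(1.0000,0.0000)
member 6 (3-4): L=5.9110, (cx,cy)=(0.3441,-0.9389)
member 7 (3-5): L=3.9377, (cx,cy)=(0.9988,0.0490)
member 8 (4-5): L=6.0488, (cx,cy)=(0.3139,0.9494)
solve A·x = −loads:
  F[0-1] = -516.0747 N (compression)
  F[0-2] = -36.5645 N (compression)
  F[1-2] = +512.3742 N (tension)
  F[1-3] = -331.7919 N (compression)
  F[2-3] = +541.4153 N (tension)
  F[2-4] = +191.0552 N (tension)
  F[3-4] = -555.2227 N (compression)
  F[3-5] = +0.0000 N (tension)
  F[4-5] = -0.0000 N (compression)
  Rx@0 = +206.0100 N
  Ry@0 = +487.4642 N
  Ry@4 = +521.3158 N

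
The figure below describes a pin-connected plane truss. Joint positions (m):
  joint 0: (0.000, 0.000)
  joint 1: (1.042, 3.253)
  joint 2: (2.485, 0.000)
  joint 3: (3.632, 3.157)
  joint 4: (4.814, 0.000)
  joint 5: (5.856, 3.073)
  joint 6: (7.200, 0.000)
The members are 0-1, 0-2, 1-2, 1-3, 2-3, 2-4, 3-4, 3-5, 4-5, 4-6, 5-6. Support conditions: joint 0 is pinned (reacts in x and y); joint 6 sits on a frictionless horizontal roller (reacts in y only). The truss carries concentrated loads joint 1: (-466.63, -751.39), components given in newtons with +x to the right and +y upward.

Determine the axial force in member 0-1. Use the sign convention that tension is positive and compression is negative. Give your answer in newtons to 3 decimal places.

N=7 nodes, M=11 members, R=3 reactions → 2N=14, M+R=14
member 0 (0-1): L=3.4158, (cx,cy)=(0.3051,0.9523)
member 1 (0-2): L=2.4850, (cx,cy)=(1.0000,0.0000)
member 2 (1-2): L=3.5587, (cx,cy)=(0.4055,-0.9141)
member 3 (1-3): L=2.5918, (cx,cy)=(0.9993,-0.0370)
member 4 (2-3): L=3.3589, (cx,cy)=(0.3415,0.9399)
member 5 (2-4): L=2.3290, (cx,cy)=(1.0000,0.0000)
member 6 (3-4): L=3.3710, (cx,cy)=(0.3506,-0.9365)
member 7 (3-5): L=2.2256, (cx,cy)=(0.9993,-0.0377)
member 8 (4-5): L=3.2449, (cx,cy)=(0.3211,0.9470)
member 9 (4-6): L=2.3860, (cx,cy)=(1.0000,0.0000)
member 10 (5-6): L=3.3541, (cx,cy)=(0.4007,-0.9162)
solve A·x = −loads:
  F[0-1] = -896.1894 N (compression)
  F[0-2] = -193.2457 N (compression)
  F[1-2] = +105.5761 N (tension)
  F[1-3] = +150.5393 N (tension)
  F[2-3] = -102.6793 N (compression)
  F[2-4] = -115.3731 N (compression)
  F[3-4] = +105.8474 N (tension)
  F[3-5] = +78.3150 N (tension)
  F[4-5] = -104.6710 N (compression)
  F[4-6] = -44.6469 N (compression)
  F[5-6] = +111.4196 N (tension)
  Rx@0 = +466.6300 N
  Ry@0 = +853.4732 N
  Ry@6 = -102.0832 N

-896.189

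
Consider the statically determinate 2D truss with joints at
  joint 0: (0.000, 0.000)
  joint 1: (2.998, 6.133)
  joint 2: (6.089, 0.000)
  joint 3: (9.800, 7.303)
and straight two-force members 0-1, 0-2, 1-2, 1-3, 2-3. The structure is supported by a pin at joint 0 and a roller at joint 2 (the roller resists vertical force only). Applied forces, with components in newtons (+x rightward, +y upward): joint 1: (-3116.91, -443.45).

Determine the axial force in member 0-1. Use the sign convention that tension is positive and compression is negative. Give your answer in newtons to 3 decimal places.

N=4 nodes, M=5 members, R=3 reactions → 2N=8, M+R=8
member 0 (0-1): L=6.8265, (cx,cy)=(0.4392,0.8984)
member 1 (0-2): L=6.0890, (cx,cy)=(1.0000,0.0000)
member 2 (1-2): L=6.8679, (cx,cy)=(0.4501,-0.8930)
member 3 (1-3): L=6.9019, (cx,cy)=(0.9855,0.1695)
member 4 (2-3): L=8.1918, (cx,cy)=(0.4530,0.8915)
solve A·x = −loads:
  F[0-1] = -3745.0204 N (compression)
  F[0-2] = -1472.2165 N (compression)
  F[1-2] = +3271.1185 N (tension)
  F[1-3] = +0.0000 N (tension)
  F[2-3] = -0.0000 N (compression)
  Rx@0 = +3116.9100 N
  Ry@0 = +3364.5447 N
  Ry@2 = -2921.0947 N

-3745.020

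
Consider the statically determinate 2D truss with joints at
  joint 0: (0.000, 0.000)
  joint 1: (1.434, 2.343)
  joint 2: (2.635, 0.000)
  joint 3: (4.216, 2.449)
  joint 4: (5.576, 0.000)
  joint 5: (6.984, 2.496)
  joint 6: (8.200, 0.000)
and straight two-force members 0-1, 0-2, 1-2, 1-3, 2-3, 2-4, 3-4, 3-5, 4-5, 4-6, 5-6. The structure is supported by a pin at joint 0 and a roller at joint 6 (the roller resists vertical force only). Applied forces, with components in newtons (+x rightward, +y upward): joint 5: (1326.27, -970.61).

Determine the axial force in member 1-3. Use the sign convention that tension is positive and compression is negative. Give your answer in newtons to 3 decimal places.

N=7 nodes, M=11 members, R=3 reactions → 2N=14, M+R=14
member 0 (0-1): L=2.7470, (cx,cy)=(0.5220,0.8529)
member 1 (0-2): L=2.6350, (cx,cy)=(1.0000,0.0000)
member 2 (1-2): L=2.6329, (cx,cy)=(0.4562,-0.8899)
member 3 (1-3): L=2.7840, (cx,cy)=(0.9993,0.0381)
member 4 (2-3): L=2.9150, (cx,cy)=(0.5424,0.8401)
member 5 (2-4): L=2.9410, (cx,cy)=(1.0000,0.0000)
member 6 (3-4): L=2.8013, (cx,cy)=(0.4855,-0.8742)
member 7 (3-5): L=2.7684, (cx,cy)=(0.9999,0.0170)
member 8 (4-5): L=2.8657, (cx,cy)=(0.4913,0.8710)
member 9 (4-6): L=2.6240, (cx,cy)=(1.0000,0.0000)
member 10 (5-6): L=2.7764, (cx,cy)=(0.4380,-0.8990)
solve A·x = −loads:
  F[0-1] = +304.5608 N (tension)
  F[0-2] = +1167.2819 N (tension)
  F[1-2] = -279.6394 N (compression)
  F[1-3] = +286.7549 N (tension)
  F[2-3] = +296.2020 N (tension)
  F[2-4] = +879.0722 N (tension)
  F[3-4] = -285.7567 N (compression)
  F[3-5] = +586.0146 N (tension)
  F[4-5] = +286.8272 N (tension)
  F[4-6] = +599.4156 N (tension)
  F[5-6] = -1368.6242 N (compression)
  Rx@0 = -1326.2700 N
  Ry@0 = -259.7693 N
  Ry@6 = +1230.3793 N

286.755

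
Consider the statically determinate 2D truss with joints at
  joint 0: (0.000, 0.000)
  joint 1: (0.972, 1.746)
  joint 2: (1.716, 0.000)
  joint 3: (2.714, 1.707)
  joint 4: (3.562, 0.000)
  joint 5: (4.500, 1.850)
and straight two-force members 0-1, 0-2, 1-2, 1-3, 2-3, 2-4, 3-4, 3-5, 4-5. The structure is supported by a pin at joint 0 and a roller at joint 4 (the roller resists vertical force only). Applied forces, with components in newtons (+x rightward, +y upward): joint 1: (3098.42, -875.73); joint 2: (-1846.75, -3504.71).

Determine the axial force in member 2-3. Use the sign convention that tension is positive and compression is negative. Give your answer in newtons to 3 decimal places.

N=6 nodes, M=9 members, R=3 reactions → 2N=12, M+R=12
member 0 (0-1): L=1.9983, (cx,cy)=(0.4864,0.8737)
member 1 (0-2): L=1.7160, (cx,cy)=(1.0000,0.0000)
member 2 (1-2): L=1.8979, (cx,cy)=(0.3920,-0.9200)
member 3 (1-3): L=1.7424, (cx,cy)=(0.9997,-0.0224)
member 4 (2-3): L=1.9773, (cx,cy)=(0.5047,0.8633)
member 5 (2-4): L=1.8460, (cx,cy)=(1.0000,0.0000)
member 6 (3-4): L=1.9060, (cx,cy)=(0.4449,-0.8956)
member 7 (3-5): L=1.7917, (cx,cy)=(0.9968,0.0798)
member 8 (4-5): L=2.0742, (cx,cy)=(0.4522,0.8919)
solve A·x = −loads:
  F[0-1] = -1069.3266 N (compression)
  F[0-2] = +1771.7985 N (tension)
  F[1-2] = +153.1931 N (tension)
  F[1-3] = -3679.5236 N (compression)
  F[2-3] = +3896.4945 N (tension)
  F[2-4] = +1711.9640 N (tension)
  F[3-4] = -3847.9433 N (compression)
  F[3-5] = -0.0000 N (compression)
  F[4-5] = +0.0000 N (tension)
  Rx@0 = -1251.6700 N
  Ry@0 = +934.3049 N
  Ry@4 = +3446.1351 N

3896.494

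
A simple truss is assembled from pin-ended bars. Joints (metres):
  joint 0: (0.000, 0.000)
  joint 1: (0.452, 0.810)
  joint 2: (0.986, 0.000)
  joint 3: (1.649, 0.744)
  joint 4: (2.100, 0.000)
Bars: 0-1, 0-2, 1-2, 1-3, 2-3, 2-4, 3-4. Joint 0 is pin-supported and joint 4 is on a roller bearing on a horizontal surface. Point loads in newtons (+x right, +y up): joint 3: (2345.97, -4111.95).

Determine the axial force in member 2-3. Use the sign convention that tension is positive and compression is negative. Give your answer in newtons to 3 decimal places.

N=5 nodes, M=7 members, R=3 reactions → 2N=10, M+R=10
member 0 (0-1): L=0.9276, (cx,cy)=(0.4873,0.8732)
member 1 (0-2): L=0.9860, (cx,cy)=(1.0000,0.0000)
member 2 (1-2): L=0.9702, (cx,cy)=(0.5504,-0.8349)
member 3 (1-3): L=1.1988, (cx,cy)=(0.9985,-0.0551)
member 4 (2-3): L=0.9965, (cx,cy)=(0.6653,0.7466)
member 5 (2-4): L=1.1140, (cx,cy)=(1.0000,0.0000)
member 6 (3-4): L=0.8700, (cx,cy)=(0.5184,-0.8552)
solve A·x = −loads:
  F[0-1] = -59.4871 N (compression)
  F[0-2] = +2374.9575 N (tension)
  F[1-2] = +66.5530 N (tension)
  F[1-3] = -65.7186 N (compression)
  F[2-3] = -74.4257 N (compression)
  F[2-4] = +2461.1042 N (tension)
  F[3-4] = -4747.7007 N (compression)
  Rx@0 = -2345.9700 N
  Ry@0 = +51.9466 N
  Ry@4 = +4060.0034 N

-74.426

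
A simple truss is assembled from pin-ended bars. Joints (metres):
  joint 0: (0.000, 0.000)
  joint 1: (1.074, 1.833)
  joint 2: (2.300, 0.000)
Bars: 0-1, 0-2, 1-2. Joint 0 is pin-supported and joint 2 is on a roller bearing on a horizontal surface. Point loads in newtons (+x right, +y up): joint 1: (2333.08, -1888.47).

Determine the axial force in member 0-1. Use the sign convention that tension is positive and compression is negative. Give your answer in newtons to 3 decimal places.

N=3 nodes, M=3 members, R=3 reactions → 2N=6, M+R=6
member 0 (0-1): L=2.1245, (cx,cy)=(0.5055,0.8628)
member 1 (0-2): L=2.3000, (cx,cy)=(1.0000,0.0000)
member 2 (1-2): L=2.2052, (cx,cy)=(0.5560,-0.8312)
solve A·x = −loads:
  F[0-1] = +988.3201 N (tension)
  F[0-2] = +1833.4463 N (tension)
  F[1-2] = -3297.8303 N (compression)
  Rx@0 = -2333.0800 N
  Ry@0 = -852.7267 N
  Ry@2 = +2741.1967 N

988.320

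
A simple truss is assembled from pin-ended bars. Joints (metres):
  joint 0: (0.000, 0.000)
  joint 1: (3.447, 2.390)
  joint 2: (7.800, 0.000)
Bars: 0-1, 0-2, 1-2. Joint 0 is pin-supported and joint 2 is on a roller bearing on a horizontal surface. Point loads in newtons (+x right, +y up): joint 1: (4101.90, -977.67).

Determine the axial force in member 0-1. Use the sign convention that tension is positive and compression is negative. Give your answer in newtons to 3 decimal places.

1248.260

N=3 nodes, M=3 members, R=3 reactions → 2N=6, M+R=6
member 0 (0-1): L=4.1945, (cx,cy)=(0.8218,0.5698)
member 1 (0-2): L=7.8000, (cx,cy)=(1.0000,0.0000)
member 2 (1-2): L=4.9660, (cx,cy)=(0.8766,-0.4813)
solve A·x = −loads:
  F[0-1] = +1248.2600 N (tension)
  F[0-2] = +3076.0942 N (tension)
  F[1-2] = -3509.2454 N (compression)
  Rx@0 = -4101.9000 N
  Ry@0 = -711.2492 N
  Ry@2 = +1688.9192 N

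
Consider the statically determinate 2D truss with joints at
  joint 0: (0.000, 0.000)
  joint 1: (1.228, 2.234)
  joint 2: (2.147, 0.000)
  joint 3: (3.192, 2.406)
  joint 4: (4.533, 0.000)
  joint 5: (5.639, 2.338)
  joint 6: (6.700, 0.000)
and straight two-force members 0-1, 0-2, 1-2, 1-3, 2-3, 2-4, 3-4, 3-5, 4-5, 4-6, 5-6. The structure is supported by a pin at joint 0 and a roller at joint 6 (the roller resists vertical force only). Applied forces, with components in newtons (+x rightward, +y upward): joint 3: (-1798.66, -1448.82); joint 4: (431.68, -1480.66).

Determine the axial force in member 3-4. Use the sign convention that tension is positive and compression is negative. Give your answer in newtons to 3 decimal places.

N=7 nodes, M=11 members, R=3 reactions → 2N=14, M+R=14
member 0 (0-1): L=2.5493, (cx,cy)=(0.4817,0.8763)
member 1 (0-2): L=2.1470, (cx,cy)=(1.0000,0.0000)
member 2 (1-2): L=2.4156, (cx,cy)=(0.3804,-0.9248)
member 3 (1-3): L=1.9715, (cx,cy)=(0.9962,0.0872)
member 4 (2-3): L=2.6231, (cx,cy)=(0.3984,0.9172)
member 5 (2-4): L=2.3860, (cx,cy)=(1.0000,0.0000)
member 6 (3-4): L=2.7545, (cx,cy)=(0.4868,-0.8735)
member 7 (3-5): L=2.4479, (cx,cy)=(0.9996,-0.0278)
member 8 (4-5): L=2.5864, (cx,cy)=(0.4276,0.9040)
member 9 (4-6): L=2.1670, (cx,cy)=(1.0000,0.0000)
member 10 (5-6): L=2.5675, (cx,cy)=(0.4132,-0.9106)
solve A·x = −loads:
  F[0-1] = -2149.1598 N (compression)
  F[0-2] = -331.7127 N (compression)
  F[1-2] = +1871.0649 N (tension)
  F[1-3] = -1753.7775 N (compression)
  F[2-3] = -1886.5380 N (compression)
  F[2-4] = +1131.6650 N (tension)
  F[3-4] = +527.9424 N (tension)
  F[3-5] = -957.3803 N (compression)
  F[4-5] = +1127.8270 N (tension)
  F[4-6] = +474.7285 N (tension)
  F[5-6] = -1148.7812 N (compression)
  Rx@0 = +1366.9800 N
  Ry@0 = +1883.3771 N
  Ry@6 = +1046.1029 N

527.942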